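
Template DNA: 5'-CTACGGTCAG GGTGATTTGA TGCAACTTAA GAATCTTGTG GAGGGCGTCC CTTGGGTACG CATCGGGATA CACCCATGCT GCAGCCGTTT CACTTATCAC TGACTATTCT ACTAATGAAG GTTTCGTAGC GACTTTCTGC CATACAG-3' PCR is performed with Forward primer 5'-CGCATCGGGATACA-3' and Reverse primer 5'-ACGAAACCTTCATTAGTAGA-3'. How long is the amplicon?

69 bp

Forward primer CGCATCGGGATACA is found on the top strand at positions 59–72.
The reverse primer's reverse complement is TCTACTAATGAAGGTTTCGT, which matches the template at positions 108–127.
Product length = (reverse-primer end) − (forward-primer start) + 1 = 127 − 59 + 1 = 69 bp.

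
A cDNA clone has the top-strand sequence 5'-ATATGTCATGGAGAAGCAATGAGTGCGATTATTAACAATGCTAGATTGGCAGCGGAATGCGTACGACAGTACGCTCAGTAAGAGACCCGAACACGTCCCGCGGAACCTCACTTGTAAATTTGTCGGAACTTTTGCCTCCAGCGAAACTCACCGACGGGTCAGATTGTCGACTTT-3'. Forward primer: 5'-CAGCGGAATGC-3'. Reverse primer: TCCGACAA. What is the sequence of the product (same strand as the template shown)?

5'-CAGCGGAATGCGTACGACAGTACGCTCAGTAAGAGACCCGAACACGTCCCGCGGAACCTCACTTGTAAATTTGTCGGA-3'

The forward primer matches the template at positions 50–60.
Taking the reverse complement of TCCGACAA gives TTGTCGGA, found at positions 120–127 on the template; the primer anneals here to the top strand with its 3' end pointing upstream.
The product is the template from position 50 through 127 (78 bp).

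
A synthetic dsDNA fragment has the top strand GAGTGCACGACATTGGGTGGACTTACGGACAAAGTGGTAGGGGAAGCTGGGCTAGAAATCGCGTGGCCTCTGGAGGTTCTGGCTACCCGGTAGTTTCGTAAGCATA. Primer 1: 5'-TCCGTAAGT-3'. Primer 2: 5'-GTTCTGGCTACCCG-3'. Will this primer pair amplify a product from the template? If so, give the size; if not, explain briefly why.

No product — the primers' 3' ends point away from each other.

Primer 1 (TCCGTAAGT) has reverse complement ACTTACGGA, which matches the top strand at positions 21–29; primer 1 anneals to the top strand there with its 3' end pointing upstream toward position 21.
Primer 2 (GTTCTGGCTACCCG) matches the top strand directly at positions 76–89; it anneals to the bottom strand with its 3' end pointing downstream toward position 89.
The 3' ends diverge (primer 1 extends toward position 1, primer 2 toward position 106), so the primers never converge on a shared product.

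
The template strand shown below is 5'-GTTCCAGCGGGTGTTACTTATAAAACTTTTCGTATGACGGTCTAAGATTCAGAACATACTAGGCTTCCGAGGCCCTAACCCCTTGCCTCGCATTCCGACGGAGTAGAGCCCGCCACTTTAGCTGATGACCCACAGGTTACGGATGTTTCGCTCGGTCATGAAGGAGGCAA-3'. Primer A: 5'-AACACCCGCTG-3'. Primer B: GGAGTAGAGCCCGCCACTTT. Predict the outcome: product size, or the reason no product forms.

Primer A (AACACCCGCTG) has reverse complement CAGCGGGTGTT, which matches the top strand at positions 5–15; primer A anneals to the top strand there with its 3' end pointing upstream toward position 5.
Primer B (GGAGTAGAGCCCGCCACTTT) matches the top strand directly at positions 100–119; it anneals to the bottom strand with its 3' end pointing downstream toward position 119.
The 3' ends diverge (primer A extends toward position 1, primer B toward position 170), so the primers never converge on a shared product.

No product — the primers' 3' ends point away from each other.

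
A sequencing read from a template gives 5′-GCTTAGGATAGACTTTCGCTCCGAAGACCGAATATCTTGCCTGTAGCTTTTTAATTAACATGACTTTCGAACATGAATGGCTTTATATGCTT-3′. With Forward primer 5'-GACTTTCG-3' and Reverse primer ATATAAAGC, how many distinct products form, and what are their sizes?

The forward primer GACTTTCG matches the top strand at positions 11–18, 62–69.
The reverse primer's reverse complement is GCTTTATAT, matching at positions 80–88.
Each forward site pairs with the reverse site to give a product ending at position 88: sizes 78, 27 bp.

Two products: 78 bp, 27 bp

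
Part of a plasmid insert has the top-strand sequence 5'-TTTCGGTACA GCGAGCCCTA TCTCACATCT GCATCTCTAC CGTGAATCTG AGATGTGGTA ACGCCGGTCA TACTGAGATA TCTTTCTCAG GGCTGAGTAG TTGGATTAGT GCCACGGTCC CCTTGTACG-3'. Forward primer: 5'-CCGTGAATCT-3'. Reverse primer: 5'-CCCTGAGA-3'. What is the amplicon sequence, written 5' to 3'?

5'-CCGTGAATCTGAGATGTGGTAACGCCGGTCATACTGAGATATCTTTCTCAGGG-3'

Forward primer CCGTGAATCT is found on the top strand at positions 40–49.
The reverse primer's reverse complement is TCTCAGGG, which matches the template at positions 85–92.
The product is the template from position 40 through 92 (53 bp).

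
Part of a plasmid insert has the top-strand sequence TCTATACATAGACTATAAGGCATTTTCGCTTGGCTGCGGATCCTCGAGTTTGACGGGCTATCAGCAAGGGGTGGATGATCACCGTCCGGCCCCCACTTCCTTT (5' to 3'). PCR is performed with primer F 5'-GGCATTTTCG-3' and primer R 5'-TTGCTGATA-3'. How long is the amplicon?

49 bp

The forward primer matches the template at positions 19–28.
The reverse primer's reverse complement is TATCAGCAA, which matches the template at positions 59–67.
The product runs from position 19 to position 67, so its length is 67 − 19 + 1 = 49 bp.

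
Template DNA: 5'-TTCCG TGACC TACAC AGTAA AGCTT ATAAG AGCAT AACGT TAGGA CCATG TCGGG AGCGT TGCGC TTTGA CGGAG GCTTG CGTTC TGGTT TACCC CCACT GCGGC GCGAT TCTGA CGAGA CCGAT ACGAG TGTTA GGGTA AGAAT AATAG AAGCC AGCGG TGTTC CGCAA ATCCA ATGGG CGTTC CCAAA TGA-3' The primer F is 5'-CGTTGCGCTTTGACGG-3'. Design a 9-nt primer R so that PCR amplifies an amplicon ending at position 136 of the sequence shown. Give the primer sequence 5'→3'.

The forward primer binds at positions 58–73; the product's 3' end on the top strand is position 136.
The reverse primer anneals to the top strand over positions 128–136, i.e. to GAGTGTTAG.
Its sequence written 5'→3' is the reverse complement: CTAACACTC.

5'-CTAACACTC-3'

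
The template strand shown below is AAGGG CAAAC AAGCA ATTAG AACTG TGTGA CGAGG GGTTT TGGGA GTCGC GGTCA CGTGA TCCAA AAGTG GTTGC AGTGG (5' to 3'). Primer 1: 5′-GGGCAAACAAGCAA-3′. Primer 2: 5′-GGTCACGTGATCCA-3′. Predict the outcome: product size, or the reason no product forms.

No product — both primers anneal to the same strand and extend in the same direction.

Primer 1 (GGGCAAACAAGCAA) matches the top strand at positions 3–16 (3' end points downstream).
Primer 2 (GGTCACGTGATCCA) also matches the top strand directly, at positions 51–64 — its reverse complement TGGATCACGTGACC is not present.
Both primers anneal to the bottom strand with 3' ends pointing the same way, so neither can prime synthesis back toward the other.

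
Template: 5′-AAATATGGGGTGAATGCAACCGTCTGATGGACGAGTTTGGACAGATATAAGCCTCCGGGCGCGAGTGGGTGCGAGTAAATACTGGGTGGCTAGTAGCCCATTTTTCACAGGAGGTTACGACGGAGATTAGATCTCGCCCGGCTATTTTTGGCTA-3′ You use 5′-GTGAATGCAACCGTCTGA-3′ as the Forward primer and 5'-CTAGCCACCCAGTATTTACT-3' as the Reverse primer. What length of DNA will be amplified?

Forward primer GTGAATGCAACCGTCTGA is found on the top strand at positions 10–27.
The reverse primer's reverse complement is AGTAAATACTGGGTGGCTAG, which matches the template at positions 74–93.
Product length = (reverse-primer end) − (forward-primer start) + 1 = 93 − 10 + 1 = 84 bp.

84 bp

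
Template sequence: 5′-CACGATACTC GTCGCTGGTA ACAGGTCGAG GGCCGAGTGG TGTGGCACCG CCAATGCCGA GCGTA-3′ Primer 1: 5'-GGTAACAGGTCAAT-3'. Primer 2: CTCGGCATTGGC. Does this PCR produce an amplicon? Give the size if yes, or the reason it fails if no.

No product — primer 1 has no binding site in the template.

Primer 1 (GGTAACAGGTCAAT) does not match the top strand, and its reverse complement ATTGACCTGTTACC does not match either.
With no annealing site for primer 1, no amplification occurs.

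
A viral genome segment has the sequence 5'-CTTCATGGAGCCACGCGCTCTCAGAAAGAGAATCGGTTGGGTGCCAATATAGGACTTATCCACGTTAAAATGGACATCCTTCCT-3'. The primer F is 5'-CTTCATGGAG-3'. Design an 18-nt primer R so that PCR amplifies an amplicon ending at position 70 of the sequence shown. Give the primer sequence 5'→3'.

The forward primer binds at positions 1–10; the product's 3' end on the top strand is position 70.
The reverse primer anneals to the top strand over positions 53–70, i.e. to GACTTATCCACGTTAAAA.
Its sequence written 5'→3' is the reverse complement: TTTTAACGTGGATAAGTC.

5'-TTTTAACGTGGATAAGTC-3'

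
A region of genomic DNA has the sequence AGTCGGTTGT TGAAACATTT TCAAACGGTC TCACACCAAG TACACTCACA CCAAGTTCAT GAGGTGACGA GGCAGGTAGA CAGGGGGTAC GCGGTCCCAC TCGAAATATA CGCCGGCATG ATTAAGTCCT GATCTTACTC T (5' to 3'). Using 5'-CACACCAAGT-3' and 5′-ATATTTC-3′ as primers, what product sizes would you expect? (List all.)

The forward primer CACACCAAGT matches the top strand at positions 32–41, 47–56.
The reverse primer's reverse complement is GAAATAT, matching at positions 103–109.
Each forward site pairs with the reverse site to give a product ending at position 109: sizes 78, 63 bp.

78 bp, 63 bp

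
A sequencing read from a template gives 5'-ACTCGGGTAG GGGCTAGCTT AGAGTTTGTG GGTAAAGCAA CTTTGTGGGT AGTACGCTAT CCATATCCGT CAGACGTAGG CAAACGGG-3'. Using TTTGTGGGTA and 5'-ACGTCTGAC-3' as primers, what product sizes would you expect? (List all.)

53 bp, 36 bp

The forward primer TTTGTGGGTA matches the top strand at positions 25–34, 42–51.
The reverse primer's reverse complement is GTCAGACGT, matching at positions 69–77.
Each forward site pairs with the reverse site to give a product ending at position 77: sizes 53, 36 bp.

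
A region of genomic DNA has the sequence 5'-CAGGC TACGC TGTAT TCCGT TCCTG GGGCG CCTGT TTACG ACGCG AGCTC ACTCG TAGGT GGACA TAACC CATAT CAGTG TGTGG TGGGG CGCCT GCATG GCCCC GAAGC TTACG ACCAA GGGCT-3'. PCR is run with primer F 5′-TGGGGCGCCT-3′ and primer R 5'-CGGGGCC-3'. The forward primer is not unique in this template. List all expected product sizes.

83 bp, 21 bp

The forward primer TGGGGCGCCT matches the top strand at positions 24–33, 86–95.
The reverse primer's reverse complement is GGCCCCG, matching at positions 100–106.
Each forward site pairs with the reverse site to give a product ending at position 106: sizes 83, 21 bp.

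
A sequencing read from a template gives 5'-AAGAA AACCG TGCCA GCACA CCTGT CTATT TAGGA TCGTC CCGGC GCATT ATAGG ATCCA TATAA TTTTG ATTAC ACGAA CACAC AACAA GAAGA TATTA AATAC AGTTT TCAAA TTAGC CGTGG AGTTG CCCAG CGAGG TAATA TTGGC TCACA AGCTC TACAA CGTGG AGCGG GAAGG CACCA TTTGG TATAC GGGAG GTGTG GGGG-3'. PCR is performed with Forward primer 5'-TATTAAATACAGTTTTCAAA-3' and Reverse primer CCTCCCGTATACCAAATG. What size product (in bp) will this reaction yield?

106 bp

Forward primer TATTAAATACAGTTTTCAAA is found on the top strand at positions 96–115.
The reverse primer's reverse complement is CATTTGGTATACGGGAGG, which matches the template at positions 184–201.
Product length = (reverse-primer end) − (forward-primer start) + 1 = 201 − 96 + 1 = 106 bp.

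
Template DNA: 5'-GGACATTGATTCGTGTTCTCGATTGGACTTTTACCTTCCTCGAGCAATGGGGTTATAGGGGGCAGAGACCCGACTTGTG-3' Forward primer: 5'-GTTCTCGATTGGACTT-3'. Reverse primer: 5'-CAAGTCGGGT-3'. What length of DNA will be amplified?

Forward primer GTTCTCGATTGGACTT is found on the top strand at positions 15–30.
Taking the reverse complement of CAAGTCGGGT gives ACCCGACTTG, found at positions 68–77 on the template; the primer anneals here to the top strand with its 3' end pointing upstream.
The product runs from position 15 to position 77, so its length is 77 − 15 + 1 = 63 bp.

63 bp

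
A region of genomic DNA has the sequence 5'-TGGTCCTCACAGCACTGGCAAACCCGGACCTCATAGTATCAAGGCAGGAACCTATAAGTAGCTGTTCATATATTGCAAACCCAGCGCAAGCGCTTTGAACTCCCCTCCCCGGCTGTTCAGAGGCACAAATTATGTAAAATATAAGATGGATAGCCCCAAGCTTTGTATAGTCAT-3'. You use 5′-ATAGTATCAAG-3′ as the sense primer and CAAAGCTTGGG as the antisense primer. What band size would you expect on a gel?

Forward primer ATAGTATCAAG is found on the top strand at positions 33–43.
The reverse primer's reverse complement is CCCAAGCTTTG, which matches the template at positions 155–165.
Amplicon spans positions 33–165: 133 bp.

133 bp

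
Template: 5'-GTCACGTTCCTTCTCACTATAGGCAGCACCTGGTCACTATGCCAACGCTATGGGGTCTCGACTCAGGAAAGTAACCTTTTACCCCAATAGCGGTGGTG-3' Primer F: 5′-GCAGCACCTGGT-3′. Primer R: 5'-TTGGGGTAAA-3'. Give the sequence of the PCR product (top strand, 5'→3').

5'-GCAGCACCTGGTCACTATGCCAACGCTATGGGGTCTCGACTCAGGAAAGTAACCTTTTACCCCAA-3'

Forward primer GCAGCACCTGGT is found on the top strand at positions 23–34.
Reverse complement of the reverse primer: TTTACCCCAA. This occurs on the top strand at positions 78–87.
The product is the template from position 23 through 87 (65 bp).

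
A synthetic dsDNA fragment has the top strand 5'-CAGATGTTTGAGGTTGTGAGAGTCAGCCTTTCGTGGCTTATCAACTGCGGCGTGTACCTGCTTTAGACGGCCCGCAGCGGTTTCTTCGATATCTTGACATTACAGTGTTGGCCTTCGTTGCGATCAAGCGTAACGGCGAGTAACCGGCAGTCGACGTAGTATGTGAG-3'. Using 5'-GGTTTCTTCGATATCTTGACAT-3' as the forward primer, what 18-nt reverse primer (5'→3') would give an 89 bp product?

5'-CTCACATACTACGTCGAC-3'

The forward primer binds at positions 79–100, so an 89 bp product ends at position 79 + 89 − 1 = 167.
The reverse primer anneals to the top strand over positions 150–167, i.e. to GTCGACGTAGTATGTGAG.
Its sequence written 5'→3' is the reverse complement: CTCACATACTACGTCGAC.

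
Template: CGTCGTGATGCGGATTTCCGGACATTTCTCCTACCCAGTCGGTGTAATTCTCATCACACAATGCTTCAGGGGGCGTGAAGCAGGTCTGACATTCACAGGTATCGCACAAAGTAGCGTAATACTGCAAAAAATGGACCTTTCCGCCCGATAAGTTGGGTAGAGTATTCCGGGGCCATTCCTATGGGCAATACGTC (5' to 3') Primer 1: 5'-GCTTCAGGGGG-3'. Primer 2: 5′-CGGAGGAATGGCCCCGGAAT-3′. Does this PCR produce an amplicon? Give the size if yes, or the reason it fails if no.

Primer 2 (CGGAGGAATGGCCCCGGAAT) does not match the top strand, and its reverse complement ATTCCGGGGCCATTCCTCCG does not match either.
With no annealing site for primer 2, no amplification occurs.

No product — primer 2 has no binding site in the template.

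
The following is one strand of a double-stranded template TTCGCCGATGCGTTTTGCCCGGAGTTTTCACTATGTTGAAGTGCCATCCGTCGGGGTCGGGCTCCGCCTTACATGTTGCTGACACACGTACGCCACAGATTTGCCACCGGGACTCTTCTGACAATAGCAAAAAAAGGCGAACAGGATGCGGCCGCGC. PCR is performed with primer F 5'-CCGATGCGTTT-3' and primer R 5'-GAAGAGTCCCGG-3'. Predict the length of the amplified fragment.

114 bp

The forward primer matches the template at positions 5–15.
The reverse primer's reverse complement is CCGGGACTCTTC, which matches the template at positions 107–118.
The product runs from position 5 to position 118, so its length is 118 − 5 + 1 = 114 bp.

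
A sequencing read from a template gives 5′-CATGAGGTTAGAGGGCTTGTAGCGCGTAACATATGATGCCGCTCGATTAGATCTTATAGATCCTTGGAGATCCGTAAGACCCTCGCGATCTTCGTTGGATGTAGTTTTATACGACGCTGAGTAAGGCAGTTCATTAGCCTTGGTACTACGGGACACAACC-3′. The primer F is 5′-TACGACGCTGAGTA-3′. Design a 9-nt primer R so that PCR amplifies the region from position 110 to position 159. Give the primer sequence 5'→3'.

The product's 3' end on the top strand is position 159.
The reverse primer anneals to the top strand over positions 151–159, i.e. to GGACACAAC.
Its sequence written 5'→3' is the reverse complement: GTTGTGTCC.

5'-GTTGTGTCC-3'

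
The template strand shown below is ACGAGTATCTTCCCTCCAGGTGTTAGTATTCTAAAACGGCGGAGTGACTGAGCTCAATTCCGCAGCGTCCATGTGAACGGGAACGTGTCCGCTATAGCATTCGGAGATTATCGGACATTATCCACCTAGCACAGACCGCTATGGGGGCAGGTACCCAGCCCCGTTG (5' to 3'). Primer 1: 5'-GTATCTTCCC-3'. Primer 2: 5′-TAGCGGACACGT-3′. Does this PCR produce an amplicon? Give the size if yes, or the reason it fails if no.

Primer 1 (GTATCTTCCC) matches the top strand at positions 5–14; it acts as a forward primer.
Primer 2's reverse complement is ACGTGTCCGCTA, matching the top strand at positions 83–94; it acts as a reverse primer.
The 3' ends face each other across positions 5–94, giving a 90 bp product.

Yes — a 90 bp product.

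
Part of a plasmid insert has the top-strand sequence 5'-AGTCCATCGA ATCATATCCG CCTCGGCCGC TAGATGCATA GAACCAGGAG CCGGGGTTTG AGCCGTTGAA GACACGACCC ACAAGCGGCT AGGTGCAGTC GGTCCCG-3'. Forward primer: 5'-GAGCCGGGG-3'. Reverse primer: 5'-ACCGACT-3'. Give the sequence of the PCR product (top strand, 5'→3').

Scanning the template, GAGCCGGGG occurs at positions 48–56; this primer anneals to the bottom strand there with its 3' end pointing downstream.
Taking the reverse complement of ACCGACT gives AGTCGGT, found at positions 97–103 on the template; the primer anneals here to the top strand with its 3' end pointing upstream.
The product is the template from position 48 through 103 (56 bp).

5'-GAGCCGGGGTTTGAGCCGTTGAAGACACGACCCACAAGCGGCTAGGTGCAGTCGGT-3'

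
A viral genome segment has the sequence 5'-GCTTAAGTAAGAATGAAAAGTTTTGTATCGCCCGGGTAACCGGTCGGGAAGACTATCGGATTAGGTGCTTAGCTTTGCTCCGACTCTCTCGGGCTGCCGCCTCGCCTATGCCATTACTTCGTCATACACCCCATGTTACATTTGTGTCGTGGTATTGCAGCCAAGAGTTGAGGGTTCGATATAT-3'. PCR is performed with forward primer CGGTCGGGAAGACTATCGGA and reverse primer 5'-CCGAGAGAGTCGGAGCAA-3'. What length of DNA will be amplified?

The forward primer matches the template at positions 41–60.
The reverse primer's reverse complement is TTGCTCCGACTCTCTCGG, which matches the template at positions 75–92.
The product runs from position 41 to position 92, so its length is 92 − 41 + 1 = 52 bp.

52 bp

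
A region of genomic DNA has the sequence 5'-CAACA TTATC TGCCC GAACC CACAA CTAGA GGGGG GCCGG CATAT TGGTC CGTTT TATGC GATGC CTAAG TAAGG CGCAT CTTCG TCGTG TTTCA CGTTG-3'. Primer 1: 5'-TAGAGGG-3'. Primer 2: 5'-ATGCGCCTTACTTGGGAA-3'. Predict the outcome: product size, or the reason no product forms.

Primer 2 (ATGCGCCTTACTTGGGAA) does not match the top strand, and its reverse complement TTCCCAAGTAAGGCGCAT does not match either.
With no annealing site for primer 2, no amplification occurs.

No product — primer 2 has no binding site in the template.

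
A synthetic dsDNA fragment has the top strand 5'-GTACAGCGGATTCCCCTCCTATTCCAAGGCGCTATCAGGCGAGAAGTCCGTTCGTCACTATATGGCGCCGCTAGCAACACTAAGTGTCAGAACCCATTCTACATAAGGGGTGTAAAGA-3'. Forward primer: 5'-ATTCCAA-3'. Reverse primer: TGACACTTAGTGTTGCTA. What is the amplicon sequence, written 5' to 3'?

Scanning the template, ATTCCAA occurs at positions 21–27; this primer anneals to the bottom strand there with its 3' end pointing downstream.
Reverse complement of the reverse primer: TAGCAACACTAAGTGTCA. This occurs on the top strand at positions 72–89.
The product is the template from position 21 through 89 (69 bp).

5'-ATTCCAAGGCGCTATCAGGCGAGAAGTCCGTTCGTCACTATATGGCGCCGCTAGCAACACTAAGTGTCA-3'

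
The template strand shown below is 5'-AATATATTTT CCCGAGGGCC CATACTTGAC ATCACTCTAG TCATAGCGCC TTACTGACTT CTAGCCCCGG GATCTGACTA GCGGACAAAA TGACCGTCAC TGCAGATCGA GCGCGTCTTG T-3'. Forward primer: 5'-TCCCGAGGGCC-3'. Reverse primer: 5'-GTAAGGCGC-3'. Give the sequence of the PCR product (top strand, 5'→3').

5'-TCCCGAGGGCCCATACTTGACATCACTCTAGTCATAGCGCCTTAC-3'

Scanning the template, TCCCGAGGGCC occurs at positions 10–20; this primer anneals to the bottom strand there with its 3' end pointing downstream.
Taking the reverse complement of GTAAGGCGC gives GCGCCTTAC, found at positions 46–54 on the template; the primer anneals here to the top strand with its 3' end pointing upstream.
The product is the template from position 10 through 54 (45 bp).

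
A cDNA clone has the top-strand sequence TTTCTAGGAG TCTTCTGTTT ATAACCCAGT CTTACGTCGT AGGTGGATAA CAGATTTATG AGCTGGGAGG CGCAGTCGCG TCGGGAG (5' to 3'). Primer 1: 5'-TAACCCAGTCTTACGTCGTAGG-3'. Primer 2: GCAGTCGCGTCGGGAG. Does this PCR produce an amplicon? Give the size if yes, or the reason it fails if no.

No product — both primers anneal to the same strand and extend in the same direction.

Primer 1 (TAACCCAGTCTTACGTCGTAGG) matches the top strand at positions 22–43 (3' end points downstream).
Primer 2 (GCAGTCGCGTCGGGAG) also matches the top strand directly, at positions 72–87 — its reverse complement CTCCCGACGCGACTGC is not present.
Both primers anneal to the bottom strand with 3' ends pointing the same way, so neither can prime synthesis back toward the other.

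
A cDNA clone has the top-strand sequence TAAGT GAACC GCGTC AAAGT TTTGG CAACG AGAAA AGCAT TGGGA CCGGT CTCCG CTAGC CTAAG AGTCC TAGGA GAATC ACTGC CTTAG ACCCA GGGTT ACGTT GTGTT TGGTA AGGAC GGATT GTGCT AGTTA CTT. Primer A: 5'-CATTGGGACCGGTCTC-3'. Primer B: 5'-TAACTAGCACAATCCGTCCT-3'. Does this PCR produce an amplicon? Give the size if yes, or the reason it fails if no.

Primer A (CATTGGGACCGGTCTC) matches the top strand at positions 38–53; it acts as a forward primer.
Primer B's reverse complement is AGGACGGATTGTGCTAGTTA, matching the top strand at positions 116–135; it acts as a reverse primer.
The 3' ends face each other across positions 38–135, giving a 98 bp product.

Yes — a 98 bp product.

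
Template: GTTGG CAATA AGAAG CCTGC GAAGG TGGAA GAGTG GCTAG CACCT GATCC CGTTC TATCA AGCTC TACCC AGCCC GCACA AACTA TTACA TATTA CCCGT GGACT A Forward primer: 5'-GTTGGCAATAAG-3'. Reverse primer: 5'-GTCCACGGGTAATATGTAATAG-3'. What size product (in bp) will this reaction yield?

Forward primer GTTGGCAATAAG is found on the top strand at positions 1–12.
Reverse complement of the reverse primer: CTATTACATATTACCCGTGGAC. This occurs on the top strand at positions 83–104.
Amplicon spans positions 1–104: 104 bp.

104 bp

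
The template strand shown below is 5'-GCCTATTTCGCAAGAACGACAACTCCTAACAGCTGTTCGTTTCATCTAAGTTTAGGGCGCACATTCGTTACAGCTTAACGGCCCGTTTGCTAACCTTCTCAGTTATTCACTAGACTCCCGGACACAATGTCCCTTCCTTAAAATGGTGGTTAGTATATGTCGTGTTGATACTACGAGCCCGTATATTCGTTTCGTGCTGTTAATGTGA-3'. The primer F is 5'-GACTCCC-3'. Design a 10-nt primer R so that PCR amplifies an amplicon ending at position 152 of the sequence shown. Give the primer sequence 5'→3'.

The forward primer binds at positions 113–119; the product's 3' end on the top strand is position 152.
The reverse primer anneals to the top strand over positions 143–152, i.e. to ATGGTGGTTA.
Its sequence written 5'→3' is the reverse complement: TAACCACCAT.

5'-TAACCACCAT-3'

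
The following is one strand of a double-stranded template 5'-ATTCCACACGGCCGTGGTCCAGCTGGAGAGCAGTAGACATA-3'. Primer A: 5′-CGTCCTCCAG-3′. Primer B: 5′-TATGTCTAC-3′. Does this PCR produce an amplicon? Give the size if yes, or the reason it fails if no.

No product — primer A has no binding site in the template.

Primer A (CGTCCTCCAG) does not match the top strand, and its reverse complement CTGGAGGACG does not match either.
With no annealing site for primer A, no amplification occurs.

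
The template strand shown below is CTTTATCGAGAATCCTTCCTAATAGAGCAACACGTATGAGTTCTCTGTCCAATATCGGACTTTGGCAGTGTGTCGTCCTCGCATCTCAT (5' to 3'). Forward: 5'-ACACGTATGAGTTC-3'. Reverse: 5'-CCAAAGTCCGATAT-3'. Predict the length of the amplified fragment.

Forward primer ACACGTATGAGTTC is found on the top strand at positions 30–43.
Reverse complement of the reverse primer: ATATCGGACTTTGG. This occurs on the top strand at positions 52–65.
The product runs from position 30 to position 65, so its length is 65 − 30 + 1 = 36 bp.

36 bp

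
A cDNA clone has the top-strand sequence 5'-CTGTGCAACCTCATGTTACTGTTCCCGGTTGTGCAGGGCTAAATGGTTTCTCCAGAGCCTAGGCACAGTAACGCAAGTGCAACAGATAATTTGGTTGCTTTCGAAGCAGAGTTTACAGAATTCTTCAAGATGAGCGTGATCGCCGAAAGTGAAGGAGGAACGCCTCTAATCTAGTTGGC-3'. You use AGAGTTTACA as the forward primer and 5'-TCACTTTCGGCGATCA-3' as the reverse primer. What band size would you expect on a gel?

Forward primer AGAGTTTACA is found on the top strand at positions 108–117.
Taking the reverse complement of TCACTTTCGGCGATCA gives TGATCGCCGAAAGTGA, found at positions 137–152 on the template; the primer anneals here to the top strand with its 3' end pointing upstream.
The product runs from position 108 to position 152, so its length is 152 − 108 + 1 = 45 bp.

45 bp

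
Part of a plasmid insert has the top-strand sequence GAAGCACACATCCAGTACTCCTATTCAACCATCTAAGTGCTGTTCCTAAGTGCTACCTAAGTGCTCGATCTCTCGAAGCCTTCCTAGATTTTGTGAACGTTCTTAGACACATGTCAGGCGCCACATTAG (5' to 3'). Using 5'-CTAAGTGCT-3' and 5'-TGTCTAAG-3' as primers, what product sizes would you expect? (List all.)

77 bp, 64 bp, 53 bp

The forward primer CTAAGTGCT matches the top strand at positions 33–41, 46–54, 57–65.
The reverse primer's reverse complement is CTTAGACA, matching at positions 102–109.
Each forward site pairs with the reverse site to give a product ending at position 109: sizes 77, 64, 53 bp.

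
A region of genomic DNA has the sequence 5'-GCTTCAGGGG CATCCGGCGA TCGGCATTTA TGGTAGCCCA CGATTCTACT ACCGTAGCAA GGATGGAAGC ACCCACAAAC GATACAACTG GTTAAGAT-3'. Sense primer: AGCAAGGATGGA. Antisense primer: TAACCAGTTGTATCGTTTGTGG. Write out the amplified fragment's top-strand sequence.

Scanning the template, AGCAAGGATGGA occurs at positions 56–67; this primer anneals to the bottom strand there with its 3' end pointing downstream.
The reverse primer's reverse complement is CCACAAACGATACAACTGGTTA, which matches the template at positions 73–94.
The product is the template from position 56 through 94 (39 bp).

5'-AGCAAGGATGGAAGCACCCACAAACGATACAACTGGTTA-3'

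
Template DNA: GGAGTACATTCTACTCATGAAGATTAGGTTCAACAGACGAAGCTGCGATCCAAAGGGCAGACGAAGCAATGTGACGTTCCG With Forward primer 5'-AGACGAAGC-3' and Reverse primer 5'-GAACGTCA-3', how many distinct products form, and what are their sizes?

Two products: 45 bp, 21 bp

The forward primer AGACGAAGC matches the top strand at positions 35–43, 59–67.
The reverse primer's reverse complement is TGACGTTC, matching at positions 72–79.
Each forward site pairs with the reverse site to give a product ending at position 79: sizes 45, 21 bp.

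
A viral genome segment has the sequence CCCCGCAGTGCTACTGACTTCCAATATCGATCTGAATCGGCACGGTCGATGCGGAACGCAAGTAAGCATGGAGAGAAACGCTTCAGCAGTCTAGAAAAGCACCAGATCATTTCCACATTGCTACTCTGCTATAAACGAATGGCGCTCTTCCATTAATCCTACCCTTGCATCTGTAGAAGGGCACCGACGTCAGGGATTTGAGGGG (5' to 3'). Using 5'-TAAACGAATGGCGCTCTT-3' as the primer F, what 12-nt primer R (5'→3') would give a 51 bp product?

The forward primer binds at positions 132–149, so a 51 bp product ends at position 132 + 51 − 1 = 182.
The reverse primer anneals to the top strand over positions 171–182, i.e. to CTGTAGAAGGGC.
Its sequence written 5'→3' is the reverse complement: GCCCTTCTACAG.

5'-GCCCTTCTACAG-3'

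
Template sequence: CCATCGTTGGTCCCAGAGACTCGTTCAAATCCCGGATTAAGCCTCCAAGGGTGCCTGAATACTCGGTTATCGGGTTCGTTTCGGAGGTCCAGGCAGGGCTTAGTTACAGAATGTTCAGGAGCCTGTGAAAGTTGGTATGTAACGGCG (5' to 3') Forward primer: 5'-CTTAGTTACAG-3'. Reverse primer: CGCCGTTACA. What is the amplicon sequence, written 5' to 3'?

Scanning the template, CTTAGTTACAG occurs at positions 99–109; this primer anneals to the bottom strand there with its 3' end pointing downstream.
Reverse complement of the reverse primer: TGTAACGGCG. This occurs on the top strand at positions 138–147.
The product is the template from position 99 through 147 (49 bp).

5'-CTTAGTTACAGAATGTTCAGGAGCCTGTGAAAGTTGGTATGTAACGGCG-3'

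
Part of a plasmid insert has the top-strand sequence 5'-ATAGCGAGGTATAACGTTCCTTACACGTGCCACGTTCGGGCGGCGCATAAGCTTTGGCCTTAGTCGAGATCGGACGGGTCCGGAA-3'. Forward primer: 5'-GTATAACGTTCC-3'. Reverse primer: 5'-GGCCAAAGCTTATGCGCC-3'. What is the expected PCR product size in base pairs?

Forward primer GTATAACGTTCC is found on the top strand at positions 9–20.
Reverse complement of the reverse primer: GGCGCATAAGCTTTGGCC. This occurs on the top strand at positions 42–59.
The product runs from position 9 to position 59, so its length is 59 − 9 + 1 = 51 bp.

51 bp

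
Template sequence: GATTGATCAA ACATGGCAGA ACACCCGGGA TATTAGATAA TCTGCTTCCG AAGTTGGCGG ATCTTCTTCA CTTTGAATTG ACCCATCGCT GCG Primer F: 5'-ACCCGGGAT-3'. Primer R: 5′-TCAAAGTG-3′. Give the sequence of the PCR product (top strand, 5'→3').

5'-ACCCGGGATATTAGATAATCTGCTTCCGAAGTTGGCGGATCTTCTTCACTTTGA-3'

The forward primer matches the template at positions 23–31.
Taking the reverse complement of TCAAAGTG gives CACTTTGA, found at positions 69–76 on the template; the primer anneals here to the top strand with its 3' end pointing upstream.
The product is the template from position 23 through 76 (54 bp).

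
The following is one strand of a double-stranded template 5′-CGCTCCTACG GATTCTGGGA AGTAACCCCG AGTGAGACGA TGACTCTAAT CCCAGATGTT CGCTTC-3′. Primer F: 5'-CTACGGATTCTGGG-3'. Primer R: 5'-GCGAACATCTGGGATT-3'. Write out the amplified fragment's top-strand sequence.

The forward primer matches the template at positions 6–19.
Taking the reverse complement of GCGAACATCTGGGATT gives AATCCCAGATGTTCGC, found at positions 48–63 on the template; the primer anneals here to the top strand with its 3' end pointing upstream.
The product is the template from position 6 through 63 (58 bp).

5'-CTACGGATTCTGGGAAGTAACCCCGAGTGAGACGATGACTCTAATCCCAGATGTTCGC-3'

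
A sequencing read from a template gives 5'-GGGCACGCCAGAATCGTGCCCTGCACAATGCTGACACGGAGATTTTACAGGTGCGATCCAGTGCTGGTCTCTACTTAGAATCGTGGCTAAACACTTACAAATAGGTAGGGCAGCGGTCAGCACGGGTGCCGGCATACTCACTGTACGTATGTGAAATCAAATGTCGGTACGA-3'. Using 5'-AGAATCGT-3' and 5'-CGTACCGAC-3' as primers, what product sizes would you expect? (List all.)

162 bp, 95 bp

The forward primer AGAATCGT matches the top strand at positions 10–17, 77–84.
The reverse primer's reverse complement is GTCGGTACG, matching at positions 163–171.
Each forward site pairs with the reverse site to give a product ending at position 171: sizes 162, 95 bp.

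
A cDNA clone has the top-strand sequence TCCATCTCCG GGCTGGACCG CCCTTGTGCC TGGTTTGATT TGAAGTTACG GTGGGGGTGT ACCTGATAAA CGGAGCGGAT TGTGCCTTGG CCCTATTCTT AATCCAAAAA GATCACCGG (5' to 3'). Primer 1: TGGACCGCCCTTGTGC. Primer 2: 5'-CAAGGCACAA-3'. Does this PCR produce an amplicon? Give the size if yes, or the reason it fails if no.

Primer 1 (TGGACCGCCCTTGTGC) matches the top strand at positions 14–29; it acts as a forward primer.
Primer 2's reverse complement is TTGTGCCTTG, matching the top strand at positions 80–89; it acts as a reverse primer.
The 3' ends face each other across positions 14–89, giving a 76 bp product.

Yes — a 76 bp product.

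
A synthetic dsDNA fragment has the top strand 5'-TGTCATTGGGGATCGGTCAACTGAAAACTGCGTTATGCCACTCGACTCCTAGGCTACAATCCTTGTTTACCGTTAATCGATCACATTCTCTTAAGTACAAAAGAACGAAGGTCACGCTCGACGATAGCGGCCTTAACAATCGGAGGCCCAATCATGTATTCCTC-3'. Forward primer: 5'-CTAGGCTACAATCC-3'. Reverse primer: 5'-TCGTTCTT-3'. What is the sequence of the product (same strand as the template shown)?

5'-CTAGGCTACAATCCTTGTTTACCGTTAATCGATCACATTCTCTTAAGTACAAAAGAACGA-3'

The forward primer matches the template at positions 49–62.
Taking the reverse complement of TCGTTCTT gives AAGAACGA, found at positions 101–108 on the template; the primer anneals here to the top strand with its 3' end pointing upstream.
The product is the template from position 49 through 108 (60 bp).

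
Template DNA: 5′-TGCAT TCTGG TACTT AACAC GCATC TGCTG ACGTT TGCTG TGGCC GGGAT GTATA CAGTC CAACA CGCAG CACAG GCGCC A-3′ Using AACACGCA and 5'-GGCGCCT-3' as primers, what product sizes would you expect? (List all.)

The forward primer AACACGCA matches the top strand at positions 16–23, 62–69.
The reverse primer's reverse complement is AGGCGCC, matching at positions 74–80.
Each forward site pairs with the reverse site to give a product ending at position 80: sizes 65, 19 bp.

65 bp, 19 bp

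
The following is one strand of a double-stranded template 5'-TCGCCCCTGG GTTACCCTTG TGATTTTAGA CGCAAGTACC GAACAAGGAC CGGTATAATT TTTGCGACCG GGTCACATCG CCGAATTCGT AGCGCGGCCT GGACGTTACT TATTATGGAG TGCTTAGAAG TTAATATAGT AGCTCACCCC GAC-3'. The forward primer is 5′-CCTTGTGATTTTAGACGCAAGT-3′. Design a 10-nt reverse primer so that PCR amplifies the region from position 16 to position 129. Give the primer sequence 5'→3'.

5'-TTCTAAGCAC-3'

The product's 3' end on the top strand is position 129.
The reverse primer anneals to the top strand over positions 120–129, i.e. to GTGCTTAGAA.
Its sequence written 5'→3' is the reverse complement: TTCTAAGCAC.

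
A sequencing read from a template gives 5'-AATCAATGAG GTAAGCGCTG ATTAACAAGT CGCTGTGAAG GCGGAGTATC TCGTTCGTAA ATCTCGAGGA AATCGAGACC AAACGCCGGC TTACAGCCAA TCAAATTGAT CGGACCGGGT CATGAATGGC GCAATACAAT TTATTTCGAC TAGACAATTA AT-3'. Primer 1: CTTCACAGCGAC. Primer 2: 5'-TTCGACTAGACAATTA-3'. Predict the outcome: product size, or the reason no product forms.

Primer 1 (CTTCACAGCGAC) has reverse complement GTCGCTGTGAAG, which matches the top strand at positions 29–40; primer 1 anneals to the top strand there with its 3' end pointing upstream toward position 29.
Primer 2 (TTCGACTAGACAATTA) matches the top strand directly at positions 145–160; it anneals to the bottom strand with its 3' end pointing downstream toward position 160.
The 3' ends diverge (primer 1 extends toward position 1, primer 2 toward position 162), so the primers never converge on a shared product.

No product — the primers' 3' ends point away from each other.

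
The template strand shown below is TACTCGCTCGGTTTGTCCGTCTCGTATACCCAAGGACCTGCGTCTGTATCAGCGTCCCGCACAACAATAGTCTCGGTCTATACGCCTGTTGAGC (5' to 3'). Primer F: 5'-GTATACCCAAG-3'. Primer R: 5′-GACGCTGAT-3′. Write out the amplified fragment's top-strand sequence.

5'-GTATACCCAAGGACCTGCGTCTGTATCAGCGTC-3'

Forward primer GTATACCCAAG is found on the top strand at positions 24–34.
Reverse complement of the reverse primer: ATCAGCGTC. This occurs on the top strand at positions 48–56.
The product is the template from position 24 through 56 (33 bp).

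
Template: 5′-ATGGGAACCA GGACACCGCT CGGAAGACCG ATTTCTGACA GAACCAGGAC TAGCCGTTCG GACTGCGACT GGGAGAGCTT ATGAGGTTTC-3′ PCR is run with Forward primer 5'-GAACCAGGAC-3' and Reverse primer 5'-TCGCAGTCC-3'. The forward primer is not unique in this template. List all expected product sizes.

64 bp, 28 bp

The forward primer GAACCAGGAC matches the top strand at positions 5–14, 41–50.
The reverse primer's reverse complement is GGACTGCGA, matching at positions 60–68.
Each forward site pairs with the reverse site to give a product ending at position 68: sizes 64, 28 bp.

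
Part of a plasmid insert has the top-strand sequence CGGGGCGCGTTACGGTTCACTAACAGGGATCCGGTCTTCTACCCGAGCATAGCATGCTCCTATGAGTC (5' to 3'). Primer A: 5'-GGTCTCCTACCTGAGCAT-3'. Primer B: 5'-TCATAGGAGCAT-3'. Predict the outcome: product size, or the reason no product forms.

Primer A (GGTCTCCTACCTGAGCAT) does not match the top strand, and its reverse complement ATGCTCAGGTAGGAGACC does not match either.
With no annealing site for primer A, no amplification occurs.

No product — primer A has no binding site in the template.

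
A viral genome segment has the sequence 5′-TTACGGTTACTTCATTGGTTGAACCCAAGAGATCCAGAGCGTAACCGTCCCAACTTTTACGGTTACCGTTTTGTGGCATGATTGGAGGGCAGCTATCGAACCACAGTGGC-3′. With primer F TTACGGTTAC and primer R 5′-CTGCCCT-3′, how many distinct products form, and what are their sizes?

The forward primer TTACGGTTAC matches the top strand at positions 1–10, 57–66.
The reverse primer's reverse complement is AGGGCAG, matching at positions 86–92.
Each forward site pairs with the reverse site to give a product ending at position 92: sizes 92, 36 bp.

Two products: 92 bp, 36 bp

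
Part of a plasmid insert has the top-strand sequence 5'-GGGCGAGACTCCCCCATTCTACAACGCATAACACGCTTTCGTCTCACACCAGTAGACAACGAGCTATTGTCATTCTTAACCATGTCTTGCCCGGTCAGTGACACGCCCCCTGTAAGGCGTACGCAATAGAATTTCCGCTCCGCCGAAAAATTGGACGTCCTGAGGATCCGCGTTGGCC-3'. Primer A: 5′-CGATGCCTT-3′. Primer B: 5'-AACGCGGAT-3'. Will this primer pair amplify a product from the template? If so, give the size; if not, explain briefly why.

Primer A (CGATGCCTT) does not match the top strand, and its reverse complement AAGGCATCG does not match either.
With no annealing site for primer A, no amplification occurs.

No product — primer A has no binding site in the template.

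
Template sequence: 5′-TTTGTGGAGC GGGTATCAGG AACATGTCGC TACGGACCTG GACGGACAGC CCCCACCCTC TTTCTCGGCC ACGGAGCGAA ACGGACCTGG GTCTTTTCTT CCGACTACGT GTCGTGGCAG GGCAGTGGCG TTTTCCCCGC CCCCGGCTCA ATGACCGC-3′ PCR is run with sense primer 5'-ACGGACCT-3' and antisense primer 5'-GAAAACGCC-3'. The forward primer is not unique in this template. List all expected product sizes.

104 bp, 55 bp

The forward primer ACGGACCT matches the top strand at positions 32–39, 81–88.
The reverse primer's reverse complement is GGCGTTTTC, matching at positions 127–135.
Each forward site pairs with the reverse site to give a product ending at position 135: sizes 104, 55 bp.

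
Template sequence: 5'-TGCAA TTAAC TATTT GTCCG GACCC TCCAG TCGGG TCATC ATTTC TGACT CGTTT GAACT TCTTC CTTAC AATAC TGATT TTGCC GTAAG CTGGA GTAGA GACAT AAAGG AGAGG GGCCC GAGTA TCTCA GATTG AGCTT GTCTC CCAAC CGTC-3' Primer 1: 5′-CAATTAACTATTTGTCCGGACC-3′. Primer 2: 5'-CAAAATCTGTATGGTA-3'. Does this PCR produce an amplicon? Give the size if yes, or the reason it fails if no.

No product — primer 2 has no binding site in the template.

Primer 2 (CAAAATCTGTATGGTA) does not match the top strand, and its reverse complement TACCATACAGATTTTG does not match either.
With no annealing site for primer 2, no amplification occurs.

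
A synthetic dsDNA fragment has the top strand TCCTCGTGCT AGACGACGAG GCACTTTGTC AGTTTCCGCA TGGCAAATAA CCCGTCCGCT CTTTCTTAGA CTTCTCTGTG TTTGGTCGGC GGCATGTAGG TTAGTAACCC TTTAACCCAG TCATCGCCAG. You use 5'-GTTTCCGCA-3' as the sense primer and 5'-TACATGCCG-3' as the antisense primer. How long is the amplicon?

The forward primer matches the template at positions 32–40.
Reverse complement of the reverse primer: CGGCATGTA. This occurs on the top strand at positions 90–98.
Amplicon spans positions 32–98: 67 bp.

67 bp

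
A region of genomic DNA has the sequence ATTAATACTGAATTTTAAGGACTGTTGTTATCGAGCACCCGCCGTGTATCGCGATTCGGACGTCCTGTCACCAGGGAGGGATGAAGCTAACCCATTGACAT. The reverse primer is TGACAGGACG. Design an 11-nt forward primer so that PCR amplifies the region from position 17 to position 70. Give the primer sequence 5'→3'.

The reverse primer's reverse complement CGTCCTGTCA matches the template at positions 61–70; the product starts at position 17.
The forward primer is identical to the top strand over positions 17–27: AAGGACTGTTG.

5'-AAGGACTGTTG-3'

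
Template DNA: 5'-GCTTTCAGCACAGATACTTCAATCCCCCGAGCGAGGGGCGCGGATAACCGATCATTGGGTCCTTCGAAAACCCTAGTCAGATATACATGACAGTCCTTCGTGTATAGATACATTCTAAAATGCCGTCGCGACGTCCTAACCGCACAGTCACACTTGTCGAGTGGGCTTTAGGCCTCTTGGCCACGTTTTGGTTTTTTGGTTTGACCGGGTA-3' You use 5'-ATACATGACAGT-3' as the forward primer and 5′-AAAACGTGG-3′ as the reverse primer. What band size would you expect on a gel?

107 bp

Forward primer ATACATGACAGT is found on the top strand at positions 83–94.
The reverse primer's reverse complement is CCACGTTTT, which matches the template at positions 181–189.
The product runs from position 83 to position 189, so its length is 189 − 83 + 1 = 107 bp.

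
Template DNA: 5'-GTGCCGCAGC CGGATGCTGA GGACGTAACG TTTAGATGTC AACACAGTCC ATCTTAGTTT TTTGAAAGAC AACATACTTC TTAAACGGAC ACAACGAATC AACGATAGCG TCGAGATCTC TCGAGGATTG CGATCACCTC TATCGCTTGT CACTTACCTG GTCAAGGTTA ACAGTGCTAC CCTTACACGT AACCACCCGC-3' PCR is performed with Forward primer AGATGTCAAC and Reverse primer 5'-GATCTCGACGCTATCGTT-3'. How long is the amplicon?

The forward primer matches the template at positions 34–43.
The reverse primer's reverse complement is AACGATAGCGTCGAGATC, which matches the template at positions 101–118.
Product length = (reverse-primer end) − (forward-primer start) + 1 = 118 − 34 + 1 = 85 bp.

85 bp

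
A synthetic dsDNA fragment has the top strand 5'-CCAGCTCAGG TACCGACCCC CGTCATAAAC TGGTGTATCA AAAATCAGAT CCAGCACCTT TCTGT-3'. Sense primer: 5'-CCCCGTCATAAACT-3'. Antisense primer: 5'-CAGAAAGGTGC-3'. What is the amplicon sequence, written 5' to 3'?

Scanning the template, CCCCGTCATAAACT occurs at positions 18–31; this primer anneals to the bottom strand there with its 3' end pointing downstream.
Taking the reverse complement of CAGAAAGGTGC gives GCACCTTTCTG, found at positions 54–64 on the template; the primer anneals here to the top strand with its 3' end pointing upstream.
The product is the template from position 18 through 64 (47 bp).

5'-CCCCGTCATAAACTGGTGTATCAAAAATCAGATCCAGCACCTTTCTG-3'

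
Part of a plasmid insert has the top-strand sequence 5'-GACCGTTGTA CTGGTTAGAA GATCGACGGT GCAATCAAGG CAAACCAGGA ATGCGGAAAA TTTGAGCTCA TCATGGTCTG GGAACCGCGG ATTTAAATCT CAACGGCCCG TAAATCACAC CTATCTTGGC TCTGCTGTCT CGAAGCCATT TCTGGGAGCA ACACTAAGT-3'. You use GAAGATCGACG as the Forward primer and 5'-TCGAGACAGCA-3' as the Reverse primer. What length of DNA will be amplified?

126 bp

The forward primer matches the template at positions 18–28.
Taking the reverse complement of TCGAGACAGCA gives TGCTGTCTCGA, found at positions 133–143 on the template; the primer anneals here to the top strand with its 3' end pointing upstream.
The product runs from position 18 to position 143, so its length is 143 − 18 + 1 = 126 bp.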